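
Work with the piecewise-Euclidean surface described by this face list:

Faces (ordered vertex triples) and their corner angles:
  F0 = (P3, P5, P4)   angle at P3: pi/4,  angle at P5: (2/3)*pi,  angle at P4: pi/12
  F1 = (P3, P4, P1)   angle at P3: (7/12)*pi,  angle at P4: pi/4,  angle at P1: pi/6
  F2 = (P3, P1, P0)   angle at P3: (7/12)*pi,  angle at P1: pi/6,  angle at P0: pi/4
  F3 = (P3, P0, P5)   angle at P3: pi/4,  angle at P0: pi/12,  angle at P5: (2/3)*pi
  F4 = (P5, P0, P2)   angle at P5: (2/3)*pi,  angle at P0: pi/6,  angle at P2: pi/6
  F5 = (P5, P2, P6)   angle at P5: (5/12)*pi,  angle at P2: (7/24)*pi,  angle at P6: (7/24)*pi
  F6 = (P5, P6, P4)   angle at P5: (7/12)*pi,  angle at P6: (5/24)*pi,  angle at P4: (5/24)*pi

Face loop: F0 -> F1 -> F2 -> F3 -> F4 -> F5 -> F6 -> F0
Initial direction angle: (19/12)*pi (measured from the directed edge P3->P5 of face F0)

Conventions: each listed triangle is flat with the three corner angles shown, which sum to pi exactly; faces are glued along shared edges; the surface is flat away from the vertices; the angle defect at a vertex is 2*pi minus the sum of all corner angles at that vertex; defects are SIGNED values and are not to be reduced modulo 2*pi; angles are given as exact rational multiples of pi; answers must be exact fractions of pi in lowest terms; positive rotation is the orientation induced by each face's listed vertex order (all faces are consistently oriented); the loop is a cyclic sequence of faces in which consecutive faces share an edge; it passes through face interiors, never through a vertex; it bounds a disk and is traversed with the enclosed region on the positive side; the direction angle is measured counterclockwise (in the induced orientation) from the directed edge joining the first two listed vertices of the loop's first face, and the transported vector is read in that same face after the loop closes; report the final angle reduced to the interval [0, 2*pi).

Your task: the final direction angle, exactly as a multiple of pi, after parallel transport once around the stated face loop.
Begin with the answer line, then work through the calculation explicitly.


Answer: final direction angle = (11/12)*pi

enclosed vertex P3: corner angles sum to (5/3)*pi, defect = 2*pi - (5/3)*pi = pi/3
enclosed vertex P5: corner angles sum to 3*pi, defect = 2*pi - 3*pi = -pi
the rotation equals the total enclosed defect, so the final angle is initial + defects (mod 2*pi)
final angle = (19/12)*pi - (2/3)*pi = (11/12)*pi (mod 2*pi)


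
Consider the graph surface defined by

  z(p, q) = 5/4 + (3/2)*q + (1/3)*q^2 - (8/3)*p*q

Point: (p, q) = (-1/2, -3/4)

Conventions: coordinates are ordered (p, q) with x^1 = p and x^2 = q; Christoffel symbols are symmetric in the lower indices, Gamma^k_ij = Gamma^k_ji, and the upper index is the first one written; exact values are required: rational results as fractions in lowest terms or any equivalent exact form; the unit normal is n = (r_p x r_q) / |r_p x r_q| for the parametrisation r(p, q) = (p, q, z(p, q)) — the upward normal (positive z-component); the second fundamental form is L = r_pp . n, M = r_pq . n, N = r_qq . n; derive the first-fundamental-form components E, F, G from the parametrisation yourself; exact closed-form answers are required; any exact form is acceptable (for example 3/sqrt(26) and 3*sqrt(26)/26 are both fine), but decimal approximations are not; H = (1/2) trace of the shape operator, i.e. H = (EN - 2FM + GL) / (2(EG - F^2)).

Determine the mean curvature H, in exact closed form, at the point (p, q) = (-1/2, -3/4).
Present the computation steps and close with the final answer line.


z_p = 2, z_q = 7/3, z_pp = 0, z_pq = -8/3, z_qq = 2/3
E = 5, F = 14/3, G = 58/9; answer radicand W^2 = 94/9
unnormalised second-form numerators: l = 0, m = -8/3, n = 2/3; L = l/sqrt(94/9), and similarly M = m/sqrt(W^2), N = n/sqrt(W^2)
H = (E*n - 2*F*m + G*l) / (2*(EG - F^2)*sqrt(W^2)); E*n - 2*F*m + G*l = 254/9, EG - F^2 = 94/9, so H = (127/94)/sqrt(94/9)

Answer: H = 381*sqrt(94)/8836


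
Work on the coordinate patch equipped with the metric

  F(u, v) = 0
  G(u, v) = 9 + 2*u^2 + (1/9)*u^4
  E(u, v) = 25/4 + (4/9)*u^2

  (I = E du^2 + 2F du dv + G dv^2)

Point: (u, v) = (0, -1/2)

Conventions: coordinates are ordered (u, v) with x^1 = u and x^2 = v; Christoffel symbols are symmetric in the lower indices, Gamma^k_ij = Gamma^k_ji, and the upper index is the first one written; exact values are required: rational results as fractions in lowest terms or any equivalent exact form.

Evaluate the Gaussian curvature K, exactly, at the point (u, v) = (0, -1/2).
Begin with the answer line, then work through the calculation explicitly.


Answer: K = -8/225

E = 25/4, F = 0, G = 9, EG - F^2 = 225/4 at the point
E_u = 0, E_v = 0, F_u = 0, F_v = 0, G_u = 0, G_v = 0
E_vv = 0, F_uv = 0, G_uu = 4
Using the Brioschi determinant formula for K from the metric derivatives:
M1 = [[-E_vv/2 + F_uv - G_uu/2, E_u/2, F_u - E_v/2], [F_v - G_u/2, E, F], [G_v/2, F, G]] = [[-2, 0, 0], [0, 25/4, 0], [0, 0, 9]]; det M1 = -225/2
M2 = [[0, E_v/2, G_u/2], [E_v/2, E, F], [G_u/2, F, G]] = [[0, 0, 0], [0, 25/4, 0], [0, 0, 9]]; det M2 = 0
det M1 - det M2 = -225/2; K = -225/2 / (225/4)^2 = -8/225


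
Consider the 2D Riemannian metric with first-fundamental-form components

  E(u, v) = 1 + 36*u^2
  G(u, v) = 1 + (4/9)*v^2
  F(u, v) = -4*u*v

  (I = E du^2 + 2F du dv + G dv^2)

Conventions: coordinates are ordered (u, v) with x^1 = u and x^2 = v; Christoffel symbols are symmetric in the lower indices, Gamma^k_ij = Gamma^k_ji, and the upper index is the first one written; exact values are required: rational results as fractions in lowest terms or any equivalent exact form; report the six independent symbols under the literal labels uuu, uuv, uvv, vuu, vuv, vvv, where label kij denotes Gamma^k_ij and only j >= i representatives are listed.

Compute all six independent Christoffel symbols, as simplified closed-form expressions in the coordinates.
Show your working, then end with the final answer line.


E = 1 + 36*u^2; F = -4*u*v; G = 1 + (4/9)*v^2
Gamma^k_ij = (1/2) g^{kl} (d_i g_jl + d_j g_il - d_l g_ij), with g^inv = (1/(EG-F^2)) [[G, -F], [-F, E]]
first partials: E_u = 72*u, E_v = 0, F_u = -4*v, F_v = -4*u, G_u = 0, G_v = (8/9)*v
D = EG - F^2 = 1 + (4/9)*v^2 + 36*u^2
expanded: Gamma^u_uu = (G E_u - 2F F_u + F E_v)/(2D), Gamma^u_uv = (G E_v - F G_u)/(2D), Gamma^u_vv = (2G F_v - G G_u - F G_v)/(2D), Gamma^v_uu = (2E F_u - E E_v - F E_u)/(2D), Gamma^v_uv = (E G_u - F E_v)/(2D), Gamma^v_vv = (E G_v - 2F F_v + F G_u)/(2D); substitute and cancel common factors

Answer: Gamma_uuu = 324*u/(324*u^2 + 4*v^2 + 9), Gamma_uuv = 0, Gamma_uvv = -36*u/(324*u^2 + 4*v^2 + 9), Gamma_vuu = -36*v/(324*u^2 + 4*v^2 + 9), Gamma_vuv = 0, Gamma_vvv = 4*v/(324*u^2 + 4*v^2 + 9)


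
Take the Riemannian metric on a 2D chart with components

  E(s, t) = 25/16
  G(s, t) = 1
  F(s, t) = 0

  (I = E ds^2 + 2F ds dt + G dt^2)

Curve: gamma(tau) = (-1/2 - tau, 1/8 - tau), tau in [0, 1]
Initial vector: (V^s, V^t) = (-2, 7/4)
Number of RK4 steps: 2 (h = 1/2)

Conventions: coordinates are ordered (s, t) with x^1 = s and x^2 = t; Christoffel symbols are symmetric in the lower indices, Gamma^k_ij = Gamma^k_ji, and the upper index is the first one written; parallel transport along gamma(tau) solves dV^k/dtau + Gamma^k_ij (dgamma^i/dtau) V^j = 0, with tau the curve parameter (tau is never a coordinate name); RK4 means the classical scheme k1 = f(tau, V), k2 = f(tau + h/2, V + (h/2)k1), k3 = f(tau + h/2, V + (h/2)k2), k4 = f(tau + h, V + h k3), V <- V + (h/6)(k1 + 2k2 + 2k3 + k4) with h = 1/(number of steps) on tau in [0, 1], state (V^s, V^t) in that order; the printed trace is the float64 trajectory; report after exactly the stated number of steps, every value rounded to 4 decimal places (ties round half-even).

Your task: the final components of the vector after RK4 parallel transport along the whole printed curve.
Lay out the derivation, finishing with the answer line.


gamma'(tau) = (-1, -1); f(tau, V)^k = -Gamma^k_ij(gamma(tau)) gamma'^i(tau) V^j; h = 1/2; intermediate values shown to 6 dp
curve data and Christoffel symbols at the stage parameters:
  tau = 0.000000: gamma = (-0.500000, 0.125000), gamma' = (-1.000000, -1.000000); Gamma_sss = 0.000000, Gamma_sst = 0.000000, Gamma_stt = 0.000000, Gamma_tss = 0.000000, Gamma_tst = 0.000000, Gamma_ttt = 0.000000
  tau = 0.250000: gamma = (-0.750000, -0.125000), gamma' = (-1.000000, -1.000000); Gamma_sss = 0.000000, Gamma_sst = 0.000000, Gamma_stt = 0.000000, Gamma_tss = 0.000000, Gamma_tst = 0.000000, Gamma_ttt = 0.000000
  tau = 0.500000: gamma = (-1.000000, -0.375000), gamma' = (-1.000000, -1.000000); Gamma_sss = 0.000000, Gamma_sst = 0.000000, Gamma_stt = 0.000000, Gamma_tss = 0.000000, Gamma_tst = 0.000000, Gamma_ttt = 0.000000
  tau = 0.750000: gamma = (-1.250000, -0.625000), gamma' = (-1.000000, -1.000000); Gamma_sss = 0.000000, Gamma_sst = 0.000000, Gamma_stt = 0.000000, Gamma_tss = 0.000000, Gamma_tst = 0.000000, Gamma_ttt = 0.000000
  tau = 1.000000: gamma = (-1.500000, -0.875000), gamma' = (-1.000000, -1.000000); Gamma_sss = 0.000000, Gamma_sst = 0.000000, Gamma_stt = 0.000000, Gamma_tss = 0.000000, Gamma_tst = 0.000000, Gamma_ttt = 0.000000
step 0: V^s = -2.0000, V^t = 1.7500
step 1: k1 = (0.000000, 0.000000), k2 = (0.000000, 0.000000), k3 = (0.000000, 0.000000), k4 = (0.000000, 0.000000); V <- V + (h/6)(k1 + 2k2 + 2k3 + k4): V^s = -2.0000, V^t = 1.7500
step 2: k1 = (0.000000, 0.000000), k2 = (0.000000, 0.000000), k3 = (0.000000, 0.000000), k4 = (0.000000, 0.000000); V <- V + (h/6)(k1 + 2k2 + 2k3 + k4): V^s = -2.0000, V^t = 1.7500

Answer: V^s = -2.0000, V^t = 1.7500


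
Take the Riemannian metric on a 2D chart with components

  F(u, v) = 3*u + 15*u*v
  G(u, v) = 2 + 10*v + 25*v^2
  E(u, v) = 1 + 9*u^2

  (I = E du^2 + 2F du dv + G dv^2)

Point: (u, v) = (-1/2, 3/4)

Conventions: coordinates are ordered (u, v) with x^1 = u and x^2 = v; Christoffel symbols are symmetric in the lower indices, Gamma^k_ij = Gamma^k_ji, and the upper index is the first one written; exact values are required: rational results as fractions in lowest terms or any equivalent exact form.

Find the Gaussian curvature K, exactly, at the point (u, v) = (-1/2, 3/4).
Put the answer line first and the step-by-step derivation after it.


Answer: K = 3840/170569

E = 13/4, F = -57/8, G = 377/16, EG - F^2 = 413/16 at the point
E_u = -9, E_v = 0, F_u = 57/4, F_v = -15/2, G_u = 0, G_v = 95/2
E_vv = 0, F_uv = 15, G_uu = 0
The intrinsic route: Brioschi's K = (det M1 - det M2)/(EG - F^2)^2.
M1 = [[-E_vv/2 + F_uv - G_uu/2, E_u/2, F_u - E_v/2], [F_v - G_u/2, E, F], [G_v/2, F, G]] = [[15, -9/2, 57/4], [-15/2, 13/4, -57/8], [95/4, -57/8, 377/16]]; det M1 = 15
M2 = [[0, E_v/2, G_u/2], [E_v/2, E, F], [G_u/2, F, G]] = [[0, 0, 0], [0, 13/4, -57/8], [0, -57/8, 377/16]]; det M2 = 0
det M1 - det M2 = 15; K = 15 / (413/16)^2 = 3840/170569


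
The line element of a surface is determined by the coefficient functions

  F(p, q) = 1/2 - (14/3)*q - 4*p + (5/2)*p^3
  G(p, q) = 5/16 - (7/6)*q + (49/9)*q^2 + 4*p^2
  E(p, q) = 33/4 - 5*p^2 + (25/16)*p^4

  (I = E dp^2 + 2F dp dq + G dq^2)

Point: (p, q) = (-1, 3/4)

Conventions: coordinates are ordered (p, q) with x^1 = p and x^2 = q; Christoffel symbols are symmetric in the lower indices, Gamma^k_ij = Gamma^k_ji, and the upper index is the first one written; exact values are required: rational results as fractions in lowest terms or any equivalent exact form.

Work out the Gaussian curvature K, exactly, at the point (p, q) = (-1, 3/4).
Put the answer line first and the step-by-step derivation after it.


Answer: K = -98608/863041

E = 77/16, F = -3/2, G = 13/2, EG - F^2 = 929/32 at the point
E_p = 15/4, E_q = 0, F_p = 7/2, F_q = -14/3, G_p = -8, G_q = 7
E_qq = 0, F_pq = 0, G_pp = 8
By Brioschi, K is (det M1 - det M2) divided by (EG - F^2) squared.
M1 = [[-E_qq/2 + F_pq - G_pp/2, E_p/2, F_p - E_q/2], [F_q - G_p/2, E, F], [G_q/2, F, G]] = [[-4, 15/8, 7/2], [-2/3, 77/16, -3/2], [7/2, -3/2, 13/2]]; det M1 = -11091/64
M2 = [[0, E_q/2, G_p/2], [E_q/2, E, F], [G_p/2, F, G]] = [[0, 0, -4], [0, 77/16, -3/2], [-4, -3/2, 13/2]]; det M2 = -77
det M1 - det M2 = -6163/64; K = -6163/64 / (929/32)^2 = -98608/863041


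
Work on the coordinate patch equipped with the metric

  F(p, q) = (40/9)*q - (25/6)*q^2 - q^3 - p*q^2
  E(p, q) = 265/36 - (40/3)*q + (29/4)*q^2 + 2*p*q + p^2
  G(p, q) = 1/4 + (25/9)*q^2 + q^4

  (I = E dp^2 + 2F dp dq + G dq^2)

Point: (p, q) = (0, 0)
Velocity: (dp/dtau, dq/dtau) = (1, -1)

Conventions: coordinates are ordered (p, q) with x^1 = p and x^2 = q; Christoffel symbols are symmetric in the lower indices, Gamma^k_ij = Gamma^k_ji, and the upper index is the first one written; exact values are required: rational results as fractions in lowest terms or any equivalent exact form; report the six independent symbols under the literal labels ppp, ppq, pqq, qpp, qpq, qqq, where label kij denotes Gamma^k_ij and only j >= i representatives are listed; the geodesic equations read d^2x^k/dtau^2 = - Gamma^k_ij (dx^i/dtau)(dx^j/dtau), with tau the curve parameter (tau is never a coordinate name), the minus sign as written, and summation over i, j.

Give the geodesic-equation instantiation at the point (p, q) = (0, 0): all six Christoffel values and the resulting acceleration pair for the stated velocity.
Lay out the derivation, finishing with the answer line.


E = 265/36, F = 0, G = 1/4 at the point
E_p = 0, E_q = -40/3, F_p = 0, F_q = 40/9, G_p = 0, G_q = 0
EG - F^2 = 265/144;  g^inv = (144/265) * [[1/4, 0], [0, 265/36]]
first-kind symbols [ij,l] = (1/2)(d_i g_jl + d_j g_il - d_l g_ij): [pp,p] = E_p/2 = 0, [pp,q] = F_p - E_q/2 = 20/3, [pq,p] = E_q/2 = -20/3, [pq,q] = G_p/2 = 0, [qq,p] = F_q - G_p/2 = 40/9, [qq,q] = G_q/2 = 0
Gamma^p_ij = (G*[ij,p] - F*[ij,q])/(EG - F^2), Gamma^q_ij = (E*[ij,q] - F*[ij,p])/(EG - F^2)
Gamma_ppp = 0, Gamma_ppq = -48/53, Gamma_pqq = 32/53, Gamma_qpp = 80/3, Gamma_qpq = 0, Gamma_qqq = 0
d^2p/dtau^2 = -(Gamma_ppp*(1)^2 + 2*Gamma_ppq*(1)*(-1) + Gamma_pqq*(-1)^2) = -128/53
d^2q/dtau^2 = -(Gamma_qpp*(1)^2 + 2*Gamma_qpq*(1)*(-1) + Gamma_qqq*(-1)^2) = -80/3

Answer: Gamma_ppp = 0, Gamma_ppq = -48/53, Gamma_pqq = 32/53, Gamma_qpp = 80/3, Gamma_qpq = 0, Gamma_qqq = 0; accelerations (d^2p/dtau^2, d^2q/dtau^2) = (-128/53, -80/3)


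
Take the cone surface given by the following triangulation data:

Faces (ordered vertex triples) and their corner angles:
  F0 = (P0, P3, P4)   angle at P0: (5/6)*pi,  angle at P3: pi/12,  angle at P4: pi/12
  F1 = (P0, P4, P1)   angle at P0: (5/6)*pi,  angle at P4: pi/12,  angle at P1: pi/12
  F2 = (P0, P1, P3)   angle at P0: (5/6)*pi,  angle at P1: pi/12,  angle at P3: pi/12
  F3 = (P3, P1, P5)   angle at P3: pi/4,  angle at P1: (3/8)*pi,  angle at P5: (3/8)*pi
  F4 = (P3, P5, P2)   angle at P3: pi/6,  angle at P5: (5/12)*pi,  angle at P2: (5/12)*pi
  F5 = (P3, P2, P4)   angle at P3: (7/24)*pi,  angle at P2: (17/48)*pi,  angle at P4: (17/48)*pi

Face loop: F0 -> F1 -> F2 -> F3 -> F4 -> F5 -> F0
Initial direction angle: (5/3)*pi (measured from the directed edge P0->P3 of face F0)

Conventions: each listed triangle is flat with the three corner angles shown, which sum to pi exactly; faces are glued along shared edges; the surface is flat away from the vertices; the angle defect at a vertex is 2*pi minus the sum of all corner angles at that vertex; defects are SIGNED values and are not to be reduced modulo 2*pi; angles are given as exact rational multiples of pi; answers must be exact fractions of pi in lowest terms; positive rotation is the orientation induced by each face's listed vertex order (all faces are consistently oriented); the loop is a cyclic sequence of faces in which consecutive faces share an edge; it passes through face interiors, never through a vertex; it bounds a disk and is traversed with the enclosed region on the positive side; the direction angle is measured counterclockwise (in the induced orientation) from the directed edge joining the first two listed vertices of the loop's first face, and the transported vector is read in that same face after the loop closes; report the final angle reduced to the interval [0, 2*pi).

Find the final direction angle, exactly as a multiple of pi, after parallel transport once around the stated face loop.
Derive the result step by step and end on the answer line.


enclosed vertex P0: corner angles sum to (5/2)*pi, defect = 2*pi - (5/2)*pi = -pi/2
enclosed vertex P3: corner angles sum to (7/8)*pi, defect = 2*pi - (7/8)*pi = (9/8)*pi
holonomy = initial angle + sum of enclosed defects (mod 2*pi), positive in the induced orientation
final angle = (5/3)*pi + (5/8)*pi = (7/24)*pi (mod 2*pi)

Answer: final direction angle = (7/24)*pi


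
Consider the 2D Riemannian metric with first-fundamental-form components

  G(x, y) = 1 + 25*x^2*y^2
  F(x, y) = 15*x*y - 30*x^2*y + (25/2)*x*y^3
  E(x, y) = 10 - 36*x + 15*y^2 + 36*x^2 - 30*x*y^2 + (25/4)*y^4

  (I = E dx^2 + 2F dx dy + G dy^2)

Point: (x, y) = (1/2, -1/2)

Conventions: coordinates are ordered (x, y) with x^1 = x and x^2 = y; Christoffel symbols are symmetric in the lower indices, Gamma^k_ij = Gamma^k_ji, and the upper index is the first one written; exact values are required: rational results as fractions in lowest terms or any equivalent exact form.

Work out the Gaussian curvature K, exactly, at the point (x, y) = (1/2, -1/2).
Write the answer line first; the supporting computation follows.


Answer: K = -87040/35721

E = 89/64, F = -25/32, G = 41/16, EG - F^2 = 189/64 at the point
E_x = -15/2, E_y = -25/8, F_x = 95/16, F_y = 75/16, G_x = 25/4, G_y = -25/4
E_yy = 75/4, F_xy = -45/8, G_xx = 25/2
Compute both Brioschi determinants and normalise by (EG - F^2)^2.
M1 = [[-E_yy/2 + F_xy - G_xx/2, E_x/2, F_x - E_y/2], [F_y - G_x/2, E, F], [G_y/2, F, G]] = [[-85/4, -15/4, 15/2], [25/16, 89/64, -25/32], [-25/8, -25/32, 41/16]]; det M1 = -8565/256
M2 = [[0, E_y/2, G_x/2], [E_y/2, E, F], [G_x/2, F, G]] = [[0, -25/16, 25/8], [-25/16, 89/64, -25/32], [25/8, -25/32, 41/16]]; det M2 = -3125/256
det M1 - det M2 = -85/4; K = -85/4 / (189/64)^2 = -87040/35721


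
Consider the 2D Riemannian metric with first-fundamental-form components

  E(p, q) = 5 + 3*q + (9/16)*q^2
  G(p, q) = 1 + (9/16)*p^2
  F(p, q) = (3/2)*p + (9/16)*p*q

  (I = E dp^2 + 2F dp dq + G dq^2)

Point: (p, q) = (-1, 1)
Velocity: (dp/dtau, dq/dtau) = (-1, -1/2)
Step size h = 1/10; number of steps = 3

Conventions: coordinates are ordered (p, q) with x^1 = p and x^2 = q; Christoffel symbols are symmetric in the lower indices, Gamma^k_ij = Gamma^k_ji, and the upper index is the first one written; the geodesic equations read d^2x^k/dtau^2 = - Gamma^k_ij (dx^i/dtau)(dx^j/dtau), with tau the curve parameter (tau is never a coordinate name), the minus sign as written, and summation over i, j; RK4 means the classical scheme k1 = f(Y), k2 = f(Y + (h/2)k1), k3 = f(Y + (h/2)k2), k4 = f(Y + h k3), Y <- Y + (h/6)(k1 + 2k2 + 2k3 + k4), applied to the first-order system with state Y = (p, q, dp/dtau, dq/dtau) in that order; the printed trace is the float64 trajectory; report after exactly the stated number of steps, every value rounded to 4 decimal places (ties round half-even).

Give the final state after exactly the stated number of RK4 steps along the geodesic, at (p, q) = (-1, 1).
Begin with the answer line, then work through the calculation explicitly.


Answer: p = -1.3102, q = 0.8531, dp/dtau = -1.0681, dq/dtau = -0.4781

f(Y) = (dp/dtau, dq/dtau, -Gamma^p_ij Y'^i Y'^j, -Gamma^q_ij Y'^i Y'^j) with the Gammas evaluated at the stage position; h = 0.100000; intermediate values shown to 6 dp
step 0: p = -1.0000, q = 1.0000, dp/dtau = -1.0000, dq/dtau = -0.5000
step 1:
  k1: at (p, q) = (-1.000000, 1.000000), (dp/dtau, dq/dtau) = (-1.000000, -0.500000); Gamma_ppp = 0.000000, Gamma_ppq = 0.226027, Gamma_pqq = 0.000000, Gamma_qpp = 0.000000, Gamma_qpq = -0.061644, Gamma_qqq = 0.000000; k1 = (-1.000000, -0.500000, -0.226027, 0.061644)
  k2: at (p, q) = (-1.050000, 0.975000), (dp/dtau, dq/dtau) = (-1.011301, -0.496918); Gamma_ppp = 0.000000, Gamma_ppq = 0.225602, Gamma_pqq = 0.000000, Gamma_qpp = 0.000000, Gamma_qpq = -0.065048, Gamma_qqq = 0.000000; k2 = (-1.011301, -0.496918, -0.226745, 0.065377)
  k3: at (p, q) = (-1.050565, 0.975154), (dp/dtau, dq/dtau) = (-1.011337, -0.496731); Gamma_ppp = 0.000000, Gamma_ppq = 0.225579, Gamma_pqq = 0.000000, Gamma_qpp = 0.000000, Gamma_qpq = -0.065073, Gamma_qqq = 0.000000; k3 = (-1.011337, -0.496731, -0.226645, 0.065381)
  k4: at (p, q) = (-1.101134, 0.950327), (dp/dtau, dq/dtau) = (-1.022664, -0.493462); Gamma_ppp = 0.000000, Gamma_ppq = 0.225037, Gamma_pqq = 0.000000, Gamma_qpp = 0.000000, Gamma_qpq = -0.068509, Gamma_qqq = 0.000000; k4 = (-1.022664, -0.493462, -0.227128, 0.069145)
  Y <- Y + (h/6)(k1 + 2k2 + 2k3 + k4): p = -1.1011, q = 0.9503, dp/dtau = -1.0227, dq/dtau = -0.4935
step 2:
  k1: at (p, q) = (-1.101132, 0.950321), (dp/dtau, dq/dtau) = (-1.022666, -0.493462); Gamma_ppp = 0.000000, Gamma_ppq = 0.225037, Gamma_pqq = 0.000000, Gamma_qpp = 0.000000, Gamma_qpq = -0.068509, Gamma_qqq = 0.000000; k1 = (-1.022666, -0.493462, -0.227128, 0.069145)
  k2: at (p, q) = (-1.152266, 0.925648), (dp/dtau, dq/dtau) = (-1.034022, -0.490004); Gamma_ppp = 0.000000, Gamma_ppq = 0.224376, Gamma_pqq = 0.000000, Gamma_qpp = 0.000000, Gamma_qpq = -0.071971, Gamma_qqq = 0.000000; k2 = (-1.034022, -0.490004, -0.227372, 0.072931)
  k3: at (p, q) = (-1.152833, 0.925820), (dp/dtau, dq/dtau) = (-1.034034, -0.489815); Gamma_ppp = 0.000000, Gamma_ppq = 0.224351, Gamma_pqq = 0.000000, Gamma_qpp = 0.000000, Gamma_qpq = -0.071995, Gamma_qqq = 0.000000; k3 = (-1.034034, -0.489815, -0.227261, 0.072928)
  k4: at (p, q) = (-1.204536, 0.901339), (dp/dtau, dq/dtau) = (-1.045392, -0.486169); Gamma_ppp = 0.000000, Gamma_ppq = 0.223568, Gamma_pqq = 0.000000, Gamma_qpp = 0.000000, Gamma_qpq = -0.075475, Gamma_qqq = 0.000000; k4 = (-1.045392, -0.486169, -0.227251, 0.076719)
  Y <- Y + (h/6)(k1 + 2k2 + 2k3 + k4): p = -1.2045, q = 0.9013, dp/dtau = -1.0454, dq/dtau = -0.4862
step 3:
  k1: at (p, q) = (-1.204535, 0.901333), (dp/dtau, dq/dtau) = (-1.045393, -0.486169); Gamma_ppp = 0.000000, Gamma_ppq = 0.223569, Gamma_pqq = 0.000000, Gamma_qpp = 0.000000, Gamma_qpq = -0.075475, Gamma_qqq = 0.000000; k1 = (-1.045393, -0.486169, -0.227252, 0.076719)
  k2: at (p, q) = (-1.256805, 0.877024), (dp/dtau, dq/dtau) = (-1.056756, -0.482333); Gamma_ppp = 0.000000, Gamma_ppq = 0.222662, Gamma_pqq = 0.000000, Gamma_qpp = 0.000000, Gamma_qpq = -0.078969, Gamma_qqq = 0.000000; k2 = (-1.056756, -0.482333, -0.226985, 0.080503)
  k3: at (p, q) = (-1.257373, 0.877216), (dp/dtau, dq/dtau) = (-1.056742, -0.482143); Gamma_ppp = 0.000000, Gamma_ppq = 0.222635, Gamma_pqq = 0.000000, Gamma_qpp = 0.000000, Gamma_qpq = -0.078991, Gamma_qqq = 0.000000; k3 = (-1.056742, -0.482143, -0.226866, 0.080492)
  k4: at (p, q) = (-1.310209, 0.853119), (dp/dtau, dq/dtau) = (-1.068080, -0.478119); Gamma_ppp = 0.000000, Gamma_ppq = 0.221603, Gamma_pqq = 0.000000, Gamma_qpp = 0.000000, Gamma_qpq = -0.082490, Gamma_qqq = 0.000000; k4 = (-1.068080, -0.478119, -0.226331, 0.084250)
  Y <- Y + (h/6)(k1 + 2k2 + 2k3 + k4): p = -1.3102, q = 0.8531, dp/dtau = -1.0681, dq/dtau = -0.4781


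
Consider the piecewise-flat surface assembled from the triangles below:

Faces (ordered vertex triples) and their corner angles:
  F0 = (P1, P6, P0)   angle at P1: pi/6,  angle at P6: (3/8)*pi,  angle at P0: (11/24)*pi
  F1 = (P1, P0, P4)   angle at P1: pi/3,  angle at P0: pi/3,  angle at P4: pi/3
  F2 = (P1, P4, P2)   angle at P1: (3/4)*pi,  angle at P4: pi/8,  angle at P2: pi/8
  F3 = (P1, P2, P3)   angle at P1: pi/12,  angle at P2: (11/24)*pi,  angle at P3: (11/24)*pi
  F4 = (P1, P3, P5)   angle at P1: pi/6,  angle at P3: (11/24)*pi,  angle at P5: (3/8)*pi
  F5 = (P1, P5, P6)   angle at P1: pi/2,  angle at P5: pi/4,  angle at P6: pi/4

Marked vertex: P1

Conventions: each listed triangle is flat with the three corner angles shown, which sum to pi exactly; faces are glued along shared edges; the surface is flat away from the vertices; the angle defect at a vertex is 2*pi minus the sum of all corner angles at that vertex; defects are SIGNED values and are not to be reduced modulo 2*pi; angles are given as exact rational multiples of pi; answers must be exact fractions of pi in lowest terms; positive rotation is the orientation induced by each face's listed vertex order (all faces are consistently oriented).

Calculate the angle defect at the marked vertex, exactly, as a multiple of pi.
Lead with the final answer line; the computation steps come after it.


Answer: defect(P1) = 0

Sum of corner angles at P1: 2*pi
defect = 2*pi - 2*pi


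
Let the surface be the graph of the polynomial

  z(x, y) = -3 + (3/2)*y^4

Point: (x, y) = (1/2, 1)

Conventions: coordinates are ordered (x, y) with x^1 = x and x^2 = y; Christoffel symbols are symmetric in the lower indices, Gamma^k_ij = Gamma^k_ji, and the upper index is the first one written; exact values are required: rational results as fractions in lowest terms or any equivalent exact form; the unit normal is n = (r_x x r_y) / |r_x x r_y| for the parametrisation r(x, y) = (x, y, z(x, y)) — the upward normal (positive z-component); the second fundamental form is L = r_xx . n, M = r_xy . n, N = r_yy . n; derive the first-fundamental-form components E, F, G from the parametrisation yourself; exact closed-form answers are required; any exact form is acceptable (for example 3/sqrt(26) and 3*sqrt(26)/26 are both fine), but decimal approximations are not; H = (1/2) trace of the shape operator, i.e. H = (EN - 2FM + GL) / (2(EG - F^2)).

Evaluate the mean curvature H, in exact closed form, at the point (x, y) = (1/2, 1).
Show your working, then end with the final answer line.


z_x = 0, z_y = 6, z_xx = 0, z_xy = 0, z_yy = 18
E = 1, F = 0, G = 37; answer radicand W^2 = 37
unnormalised second-form numerators: l = 0, m = 0, n = 18; L = l/sqrt(37), and similarly M = m/sqrt(W^2), N = n/sqrt(W^2)
H = (E*n - 2*F*m + G*l) / (2*(EG - F^2)*sqrt(W^2)); E*n - 2*F*m + G*l = 18, EG - F^2 = 37, so H = (9/37)/sqrt(37)

Answer: H = 9*sqrt(37)/1369


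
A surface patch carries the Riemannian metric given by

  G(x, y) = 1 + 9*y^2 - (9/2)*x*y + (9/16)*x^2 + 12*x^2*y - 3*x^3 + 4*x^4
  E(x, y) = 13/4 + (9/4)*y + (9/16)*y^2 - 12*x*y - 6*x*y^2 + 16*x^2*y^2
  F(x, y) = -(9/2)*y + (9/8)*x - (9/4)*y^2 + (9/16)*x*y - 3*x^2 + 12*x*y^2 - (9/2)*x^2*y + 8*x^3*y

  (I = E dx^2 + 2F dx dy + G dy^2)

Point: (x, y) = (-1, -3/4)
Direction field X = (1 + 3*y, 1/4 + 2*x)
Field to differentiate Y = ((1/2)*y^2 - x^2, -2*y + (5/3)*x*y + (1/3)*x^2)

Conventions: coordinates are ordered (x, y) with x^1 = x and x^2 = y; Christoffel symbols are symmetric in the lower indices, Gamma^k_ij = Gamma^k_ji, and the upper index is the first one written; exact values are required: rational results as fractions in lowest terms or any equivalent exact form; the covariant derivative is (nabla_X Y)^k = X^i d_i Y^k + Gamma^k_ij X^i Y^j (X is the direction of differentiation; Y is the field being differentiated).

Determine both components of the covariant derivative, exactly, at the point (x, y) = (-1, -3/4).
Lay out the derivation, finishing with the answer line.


E = 1345/256, F = 33/32, G = 5/4 at the point
E_x = -99/8, E_y = -627/32, F_x = -723/64, F_y = 61/16, G_x = -19/4, G_y = 3
EG - F^2 = 1409/256;  g^inv = (256/1409) * [[5/4, -33/32], [-33/32, 1345/256]]
first-kind symbols [ij,l] = (1/2)(d_i g_jl + d_j g_il - d_l g_ij): [xx,x] = E_x/2 = -99/16, [xx,y] = F_x - E_y/2 = -3/2, [xy,x] = E_y/2 = -627/64, [xy,y] = G_x/2 = -19/8, [yy,x] = F_y - G_x/2 = 99/16, [yy,y] = G_y/2 = 3/2
Gamma^x_ij = (G*[ij,x] - F*[ij,y])/(EG - F^2), Gamma^y_ij = (E*[ij,y] - F*[ij,x])/(EG - F^2)
Gamma_xxx = -1584/1409, Gamma_xxy = -2508/1409, Gamma_xyy = 1584/1409, Gamma_yxx = -384/1409, Gamma_yxy = -608/1409, Gamma_yyy = 384/1409
X = (-5/4, -7/4), Y = (-23/32, 37/12) at the point

Answer: (nabla_X Y)^x = -164213/45088, (nabla_X Y)^y = 555763/67632


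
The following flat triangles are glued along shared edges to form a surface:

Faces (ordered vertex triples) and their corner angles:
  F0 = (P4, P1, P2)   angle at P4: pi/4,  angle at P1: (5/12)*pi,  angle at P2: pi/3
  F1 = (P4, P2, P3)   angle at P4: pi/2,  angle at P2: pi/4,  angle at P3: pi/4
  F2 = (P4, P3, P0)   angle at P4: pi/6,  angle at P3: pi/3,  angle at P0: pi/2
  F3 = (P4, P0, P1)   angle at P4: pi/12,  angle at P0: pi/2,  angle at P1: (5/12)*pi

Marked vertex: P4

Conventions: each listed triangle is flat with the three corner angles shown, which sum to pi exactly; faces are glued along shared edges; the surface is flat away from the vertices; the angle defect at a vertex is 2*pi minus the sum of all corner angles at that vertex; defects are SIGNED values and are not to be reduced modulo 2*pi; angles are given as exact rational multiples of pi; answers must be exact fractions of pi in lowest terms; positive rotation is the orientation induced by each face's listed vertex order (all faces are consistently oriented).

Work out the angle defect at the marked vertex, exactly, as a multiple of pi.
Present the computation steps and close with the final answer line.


Sum of corner angles at P4: pi
defect = 2*pi - pi

Answer: defect(P4) = pi


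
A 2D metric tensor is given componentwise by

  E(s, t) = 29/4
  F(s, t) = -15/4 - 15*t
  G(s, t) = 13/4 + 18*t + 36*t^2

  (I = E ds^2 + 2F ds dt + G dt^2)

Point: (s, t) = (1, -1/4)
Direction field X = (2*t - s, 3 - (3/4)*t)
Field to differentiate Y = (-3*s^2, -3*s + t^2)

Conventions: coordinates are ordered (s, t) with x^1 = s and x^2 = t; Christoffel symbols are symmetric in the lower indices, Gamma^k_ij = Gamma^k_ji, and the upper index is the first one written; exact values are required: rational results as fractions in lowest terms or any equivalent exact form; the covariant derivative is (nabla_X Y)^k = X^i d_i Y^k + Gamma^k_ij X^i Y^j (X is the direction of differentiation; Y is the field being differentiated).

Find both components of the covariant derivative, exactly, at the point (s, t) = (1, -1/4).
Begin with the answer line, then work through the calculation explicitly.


Answer: (nabla_X Y)^s = 52659/1856, (nabla_X Y)^t = 93/32

E = 29/4, F = 0, G = 1 at the point
E_s = 0, E_t = 0, F_s = 0, F_t = -15, G_s = 0, G_t = 0
EG - F^2 = 29/4;  g^inv = (4/29) * [[1, 0], [0, 29/4]]
first-kind symbols [ij,l] = (1/2)(d_i g_jl + d_j g_il - d_l g_ij): [ss,s] = E_s/2 = 0, [ss,t] = F_s - E_t/2 = 0, [st,s] = E_t/2 = 0, [st,t] = G_s/2 = 0, [tt,s] = F_t - G_s/2 = -15, [tt,t] = G_t/2 = 0
Gamma^s_ij = (G*[ij,s] - F*[ij,t])/(EG - F^2), Gamma^t_ij = (E*[ij,t] - F*[ij,s])/(EG - F^2)
Gamma_sss = 0, Gamma_sst = 0, Gamma_stt = -60/29, Gamma_tss = 0, Gamma_tst = 0, Gamma_ttt = 0
X = (-3/2, 51/16), Y = (-3, -47/16) at the point


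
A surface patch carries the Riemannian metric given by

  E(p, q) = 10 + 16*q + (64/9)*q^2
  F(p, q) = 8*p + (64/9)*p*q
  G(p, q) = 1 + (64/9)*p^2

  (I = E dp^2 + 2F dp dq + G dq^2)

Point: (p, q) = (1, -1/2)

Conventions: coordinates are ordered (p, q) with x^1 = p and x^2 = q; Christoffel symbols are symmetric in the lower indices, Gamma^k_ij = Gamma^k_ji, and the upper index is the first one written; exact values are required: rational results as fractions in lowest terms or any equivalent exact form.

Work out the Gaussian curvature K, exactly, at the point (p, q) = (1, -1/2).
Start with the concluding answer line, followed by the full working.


Answer: K = -144/2401

E = 34/9, F = 40/9, G = 73/9, EG - F^2 = 98/9 at the point
E_p = 0, E_q = 80/9, F_p = 40/9, F_q = 64/9, G_p = 128/9, G_q = 0
E_qq = 128/9, F_pq = 64/9, G_pp = 128/9
K follows from Brioschi's formula, (det M1 - det M2)/(EG - F^2)^2.
M1 = [[-E_qq/2 + F_pq - G_pp/2, E_p/2, F_p - E_q/2], [F_q - G_p/2, E, F], [G_q/2, F, G]] = [[-64/9, 0, 0], [0, 34/9, 40/9], [0, 40/9, 73/9]]; det M1 = -6272/81
M2 = [[0, E_q/2, G_p/2], [E_q/2, E, F], [G_p/2, F, G]] = [[0, 40/9, 64/9], [40/9, 34/9, 40/9], [64/9, 40/9, 73/9]]; det M2 = -5696/81
det M1 - det M2 = -64/9; K = -64/9 / (98/9)^2 = -144/2401


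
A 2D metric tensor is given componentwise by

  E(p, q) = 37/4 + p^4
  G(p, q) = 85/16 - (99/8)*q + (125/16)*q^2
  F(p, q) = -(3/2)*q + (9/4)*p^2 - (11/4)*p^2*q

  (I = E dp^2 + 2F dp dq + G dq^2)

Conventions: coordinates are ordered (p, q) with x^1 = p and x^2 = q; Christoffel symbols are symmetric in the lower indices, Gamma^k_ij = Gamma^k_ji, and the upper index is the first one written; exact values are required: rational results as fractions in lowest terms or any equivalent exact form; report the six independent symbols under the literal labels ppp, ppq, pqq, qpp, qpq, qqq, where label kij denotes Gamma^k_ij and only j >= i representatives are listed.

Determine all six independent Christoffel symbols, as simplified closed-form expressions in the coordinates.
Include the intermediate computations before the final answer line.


E = 37/4 + p^4; F = -(3/2)*q + (9/4)*p^2 - (11/4)*p^2*q; G = 85/16 - (99/8)*q + (125/16)*q^2
Gamma^k_ij = (1/2) g^{kl} (d_i g_jl + d_j g_il - d_l g_ij), with g^inv = (1/(EG-F^2)) [[G, -F], [-F, E]]
first partials: E_p = 4*p^3, E_q = 0, F_p = (9/2)*p - (11/2)*p*q, F_q = -3/2 - (11/4)*p^2, G_p = 0, G_q = -99/8 + (125/8)*q
D = EG - F^2 = 3145/64 - (3663/32)*q + (4481/64)*q^2 + (27/4)*p^2*q - (33/4)*p^2*q^2 + (1/4)*p^4 + (1/4)*p^4*q^2
expanded: Gamma^p_pp = (G E_p - 2F F_p + F E_q)/(2D), Gamma^p_pq = (G E_q - F G_p)/(2D), Gamma^p_qq = (2G F_q - G G_p - F G_q)/(2D), Gamma^q_pp = (2E F_p - E E_q - F E_p)/(2D), Gamma^q_pq = (E G_p - F E_q)/(2D), Gamma^q_qq = (E G_q - 2F F_q + F G_p)/(2D); substitute and cancel common factors

Answer: Gamma_ppp = (32*p^3*q^2 + 32*p^3 - 528*p*q^2 + 432*p*q)/(16*p^4*q^2 + 16*p^4 - 528*p^2*q^2 + 432*p^2*q + 4481*q^2 - 7326*q + 3145), Gamma_ppq = 0, Gamma_pqq = (-36*p^2*q - 44*p^2 + 594*q - 510)/(16*p^4*q^2 + 16*p^4 - 528*p^2*q^2 + 432*p^2*q + 4481*q^2 - 7326*q + 3145), Gamma_qpp = (192*p^3*q - 3256*p*q + 2664*p)/(16*p^4*q^2 + 16*p^4 - 528*p^2*q^2 + 432*p^2*q + 4481*q^2 - 7326*q + 3145), Gamma_qpq = 0, Gamma_qqq = (16*p^4*q - 528*p^2*q + 216*p^2 + 4481*q - 3663)/(16*p^4*q^2 + 16*p^4 - 528*p^2*q^2 + 432*p^2*q + 4481*q^2 - 7326*q + 3145)


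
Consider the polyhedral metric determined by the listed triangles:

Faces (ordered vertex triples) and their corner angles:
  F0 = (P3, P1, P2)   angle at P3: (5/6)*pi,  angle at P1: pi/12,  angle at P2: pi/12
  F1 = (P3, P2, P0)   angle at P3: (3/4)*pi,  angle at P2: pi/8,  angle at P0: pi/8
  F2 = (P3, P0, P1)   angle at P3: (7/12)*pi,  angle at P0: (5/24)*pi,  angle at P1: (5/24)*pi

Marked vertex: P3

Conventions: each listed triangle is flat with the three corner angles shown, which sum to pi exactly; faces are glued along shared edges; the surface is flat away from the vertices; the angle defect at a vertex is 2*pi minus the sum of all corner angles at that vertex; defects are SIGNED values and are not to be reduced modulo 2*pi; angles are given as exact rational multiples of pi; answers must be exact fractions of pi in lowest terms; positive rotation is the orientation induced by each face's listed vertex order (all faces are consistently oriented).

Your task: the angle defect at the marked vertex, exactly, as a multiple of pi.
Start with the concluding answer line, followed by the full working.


Answer: defect(P3) = -pi/6

Sum of corner angles at P3: (13/6)*pi
defect = 2*pi - (13/6)*pi


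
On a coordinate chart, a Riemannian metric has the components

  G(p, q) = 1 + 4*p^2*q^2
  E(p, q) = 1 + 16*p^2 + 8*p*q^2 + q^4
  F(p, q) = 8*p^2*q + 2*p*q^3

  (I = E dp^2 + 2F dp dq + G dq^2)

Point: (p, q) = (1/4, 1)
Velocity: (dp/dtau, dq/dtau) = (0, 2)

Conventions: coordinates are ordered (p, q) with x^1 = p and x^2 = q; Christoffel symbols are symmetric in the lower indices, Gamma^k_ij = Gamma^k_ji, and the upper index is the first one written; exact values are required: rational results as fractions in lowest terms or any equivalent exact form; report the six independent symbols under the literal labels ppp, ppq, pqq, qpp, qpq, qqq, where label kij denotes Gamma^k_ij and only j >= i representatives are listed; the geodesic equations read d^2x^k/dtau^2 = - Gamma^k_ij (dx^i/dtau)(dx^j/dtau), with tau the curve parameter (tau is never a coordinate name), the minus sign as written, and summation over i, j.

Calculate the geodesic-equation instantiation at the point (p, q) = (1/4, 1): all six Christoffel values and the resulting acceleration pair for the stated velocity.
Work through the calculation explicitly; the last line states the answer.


E = 5, F = 1, G = 5/4 at the point
E_p = 16, E_q = 8, F_p = 6, F_q = 2, G_p = 2, G_q = 1/2
EG - F^2 = 21/4;  g^inv = (4/21) * [[5/4, -1], [-1, 5]]
first-kind symbols [ij,l] = (1/2)(d_i g_jl + d_j g_il - d_l g_ij): [pp,p] = E_p/2 = 8, [pp,q] = F_p - E_q/2 = 2, [pq,p] = E_q/2 = 4, [pq,q] = G_p/2 = 1, [qq,p] = F_q - G_p/2 = 1, [qq,q] = G_q/2 = 1/4
Gamma^p_ij = (G*[ij,p] - F*[ij,q])/(EG - F^2), Gamma^q_ij = (E*[ij,q] - F*[ij,p])/(EG - F^2)
Gamma_ppp = 32/21, Gamma_ppq = 16/21, Gamma_pqq = 4/21, Gamma_qpp = 8/21, Gamma_qpq = 4/21, Gamma_qqq = 1/21
d^2p/dtau^2 = -(Gamma_ppp*(0)^2 + 2*Gamma_ppq*(0)*(2) + Gamma_pqq*(2)^2) = -16/21
d^2q/dtau^2 = -(Gamma_qpp*(0)^2 + 2*Gamma_qpq*(0)*(2) + Gamma_qqq*(2)^2) = -4/21

Answer: Gamma_ppp = 32/21, Gamma_ppq = 16/21, Gamma_pqq = 4/21, Gamma_qpp = 8/21, Gamma_qpq = 4/21, Gamma_qqq = 1/21; accelerations (d^2p/dtau^2, d^2q/dtau^2) = (-16/21, -4/21)


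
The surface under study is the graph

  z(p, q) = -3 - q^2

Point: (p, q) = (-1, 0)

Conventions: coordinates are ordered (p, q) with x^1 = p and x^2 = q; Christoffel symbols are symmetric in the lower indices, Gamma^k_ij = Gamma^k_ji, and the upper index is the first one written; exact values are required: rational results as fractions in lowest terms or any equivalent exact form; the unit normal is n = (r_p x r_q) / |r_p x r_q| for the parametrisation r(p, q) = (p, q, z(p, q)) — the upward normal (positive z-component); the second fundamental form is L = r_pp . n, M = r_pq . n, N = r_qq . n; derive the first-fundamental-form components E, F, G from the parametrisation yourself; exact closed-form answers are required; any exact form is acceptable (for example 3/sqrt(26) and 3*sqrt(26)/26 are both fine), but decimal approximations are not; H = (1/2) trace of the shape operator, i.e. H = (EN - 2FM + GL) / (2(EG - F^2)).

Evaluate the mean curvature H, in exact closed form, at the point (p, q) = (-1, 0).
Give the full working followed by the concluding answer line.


z_p = 0, z_q = 0, z_pp = 0, z_pq = 0, z_qq = -2
E = 1, F = 0, G = 1; answer radicand W^2 = 1
unnormalised second-form numerators: l = 0, m = 0, n = -2; L = l/sqrt(1), and similarly M = m/sqrt(W^2), N = n/sqrt(W^2)
H = (E*n - 2*F*m + G*l) / (2*(EG - F^2)*sqrt(W^2)); E*n - 2*F*m + G*l = -2, EG - F^2 = 1, so H = (-1)/sqrt(1)

Answer: H = -1


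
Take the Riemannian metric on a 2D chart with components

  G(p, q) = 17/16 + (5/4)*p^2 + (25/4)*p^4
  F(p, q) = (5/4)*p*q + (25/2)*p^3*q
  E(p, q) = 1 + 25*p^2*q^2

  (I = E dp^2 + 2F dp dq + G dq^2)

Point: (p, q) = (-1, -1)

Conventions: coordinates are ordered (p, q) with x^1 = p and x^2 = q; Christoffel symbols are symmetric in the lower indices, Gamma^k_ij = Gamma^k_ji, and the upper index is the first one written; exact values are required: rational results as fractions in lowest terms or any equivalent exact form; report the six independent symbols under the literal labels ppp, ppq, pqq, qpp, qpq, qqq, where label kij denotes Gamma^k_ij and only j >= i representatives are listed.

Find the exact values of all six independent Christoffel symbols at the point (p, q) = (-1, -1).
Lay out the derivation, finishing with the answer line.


E = 26, F = 55/4, G = 137/16 at the point
E_p = -50, E_q = -50, F_p = -155/4, F_q = -55/4, G_p = -55/2, G_q = 0
EG - F^2 = 537/16;  g^inv = (16/537) * [[137/16, -55/4], [-55/4, 26]]
first-kind symbols [ij,l] = (1/2)(d_i g_jl + d_j g_il - d_l g_ij): [pp,p] = E_p/2 = -25, [pp,q] = F_p - E_q/2 = -55/4, [pq,p] = E_q/2 = -25, [pq,q] = G_p/2 = -55/4, [qq,p] = F_q - G_p/2 = 0, [qq,q] = G_q/2 = 0
Gamma^p_ij = (G*[ij,p] - F*[ij,q])/(EG - F^2), Gamma^q_ij = (E*[ij,q] - F*[ij,p])/(EG - F^2)

Answer: Gamma_ppp = -400/537, Gamma_ppq = -400/537, Gamma_pqq = 0, Gamma_qpp = -220/537, Gamma_qpq = -220/537, Gamma_qqq = 0


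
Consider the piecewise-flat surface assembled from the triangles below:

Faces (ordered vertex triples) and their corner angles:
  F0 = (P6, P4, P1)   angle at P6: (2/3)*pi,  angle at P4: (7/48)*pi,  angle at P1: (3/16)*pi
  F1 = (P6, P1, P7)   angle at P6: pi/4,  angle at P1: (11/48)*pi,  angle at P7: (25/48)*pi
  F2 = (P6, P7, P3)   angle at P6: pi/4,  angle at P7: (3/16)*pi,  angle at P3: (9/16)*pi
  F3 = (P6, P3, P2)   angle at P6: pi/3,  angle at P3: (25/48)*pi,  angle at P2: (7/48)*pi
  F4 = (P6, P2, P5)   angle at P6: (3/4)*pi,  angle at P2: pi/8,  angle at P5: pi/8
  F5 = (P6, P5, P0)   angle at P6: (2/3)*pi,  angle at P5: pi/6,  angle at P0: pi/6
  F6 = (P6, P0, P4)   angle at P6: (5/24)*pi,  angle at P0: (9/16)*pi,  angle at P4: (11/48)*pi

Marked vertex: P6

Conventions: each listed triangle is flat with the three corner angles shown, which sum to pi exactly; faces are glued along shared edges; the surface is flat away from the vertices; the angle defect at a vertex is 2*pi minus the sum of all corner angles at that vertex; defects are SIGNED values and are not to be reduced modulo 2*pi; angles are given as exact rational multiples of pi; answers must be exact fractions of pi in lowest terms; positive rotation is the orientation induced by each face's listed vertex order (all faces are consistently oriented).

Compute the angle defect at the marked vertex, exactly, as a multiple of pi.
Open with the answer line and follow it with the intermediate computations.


Answer: defect(P6) = (-9/8)*pi

Sum of corner angles at P6: (25/8)*pi
defect = 2*pi - (25/8)*pi
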